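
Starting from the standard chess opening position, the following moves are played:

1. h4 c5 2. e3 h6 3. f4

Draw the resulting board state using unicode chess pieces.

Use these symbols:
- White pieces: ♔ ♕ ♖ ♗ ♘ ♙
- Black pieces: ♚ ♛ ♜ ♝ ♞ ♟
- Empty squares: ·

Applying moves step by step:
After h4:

♜ ♞ ♝ ♛ ♚ ♝ ♞ ♜
♟ ♟ ♟ ♟ ♟ ♟ ♟ ♟
· · · · · · · ·
· · · · · · · ·
· · · · · · · ♙
· · · · · · · ·
♙ ♙ ♙ ♙ ♙ ♙ ♙ ·
♖ ♘ ♗ ♕ ♔ ♗ ♘ ♖


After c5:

♜ ♞ ♝ ♛ ♚ ♝ ♞ ♜
♟ ♟ · ♟ ♟ ♟ ♟ ♟
· · · · · · · ·
· · ♟ · · · · ·
· · · · · · · ♙
· · · · · · · ·
♙ ♙ ♙ ♙ ♙ ♙ ♙ ·
♖ ♘ ♗ ♕ ♔ ♗ ♘ ♖


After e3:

♜ ♞ ♝ ♛ ♚ ♝ ♞ ♜
♟ ♟ · ♟ ♟ ♟ ♟ ♟
· · · · · · · ·
· · ♟ · · · · ·
· · · · · · · ♙
· · · · ♙ · · ·
♙ ♙ ♙ ♙ · ♙ ♙ ·
♖ ♘ ♗ ♕ ♔ ♗ ♘ ♖


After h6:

♜ ♞ ♝ ♛ ♚ ♝ ♞ ♜
♟ ♟ · ♟ ♟ ♟ ♟ ·
· · · · · · · ♟
· · ♟ · · · · ·
· · · · · · · ♙
· · · · ♙ · · ·
♙ ♙ ♙ ♙ · ♙ ♙ ·
♖ ♘ ♗ ♕ ♔ ♗ ♘ ♖


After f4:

♜ ♞ ♝ ♛ ♚ ♝ ♞ ♜
♟ ♟ · ♟ ♟ ♟ ♟ ·
· · · · · · · ♟
· · ♟ · · · · ·
· · · · · ♙ · ♙
· · · · ♙ · · ·
♙ ♙ ♙ ♙ · · ♙ ·
♖ ♘ ♗ ♕ ♔ ♗ ♘ ♖



  a b c d e f g h
  ─────────────────
8│♜ ♞ ♝ ♛ ♚ ♝ ♞ ♜│8
7│♟ ♟ · ♟ ♟ ♟ ♟ ·│7
6│· · · · · · · ♟│6
5│· · ♟ · · · · ·│5
4│· · · · · ♙ · ♙│4
3│· · · · ♙ · · ·│3
2│♙ ♙ ♙ ♙ · · ♙ ·│2
1│♖ ♘ ♗ ♕ ♔ ♗ ♘ ♖│1
  ─────────────────
  a b c d e f g h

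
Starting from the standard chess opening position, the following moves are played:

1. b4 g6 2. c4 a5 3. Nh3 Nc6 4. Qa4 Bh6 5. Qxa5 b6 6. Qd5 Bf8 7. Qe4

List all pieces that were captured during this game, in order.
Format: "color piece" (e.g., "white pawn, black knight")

Tracking captures:
  Qxa5: captured black pawn

black pawn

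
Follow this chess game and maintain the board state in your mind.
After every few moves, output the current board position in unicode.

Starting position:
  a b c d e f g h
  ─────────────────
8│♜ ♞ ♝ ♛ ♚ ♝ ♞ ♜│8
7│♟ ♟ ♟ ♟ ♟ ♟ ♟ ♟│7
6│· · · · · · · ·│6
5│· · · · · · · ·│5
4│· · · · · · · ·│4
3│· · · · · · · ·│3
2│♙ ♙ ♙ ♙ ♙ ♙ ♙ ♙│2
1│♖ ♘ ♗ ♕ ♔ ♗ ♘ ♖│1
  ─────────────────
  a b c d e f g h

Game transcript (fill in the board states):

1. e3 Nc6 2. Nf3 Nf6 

  a b c d e f g h
  ─────────────────
8│♜ · ♝ ♛ ♚ ♝ · ♜│8
7│♟ ♟ ♟ ♟ ♟ ♟ ♟ ♟│7
6│· · ♞ · · ♞ · ·│6
5│· · · · · · · ·│5
4│· · · · · · · ·│4
3│· · · · ♙ ♘ · ·│3
2│♙ ♙ ♙ ♙ · ♙ ♙ ♙│2
1│♖ ♘ ♗ ♕ ♔ ♗ · ♖│1
  ─────────────────
  a b c d e f g h

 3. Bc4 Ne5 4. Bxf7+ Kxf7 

  a b c d e f g h
  ─────────────────
8│♜ · ♝ ♛ · ♝ · ♜│8
7│♟ ♟ ♟ ♟ ♟ ♚ ♟ ♟│7
6│· · · · · ♞ · ·│6
5│· · · · ♞ · · ·│5
4│· · · · · · · ·│4
3│· · · · ♙ ♘ · ·│3
2│♙ ♙ ♙ ♙ · ♙ ♙ ♙│2
1│♖ ♘ ♗ ♕ ♔ · · ♖│1
  ─────────────────
  a b c d e f g h

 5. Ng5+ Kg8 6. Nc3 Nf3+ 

  a b c d e f g h
  ─────────────────
8│♜ · ♝ ♛ · ♝ ♚ ♜│8
7│♟ ♟ ♟ ♟ ♟ · ♟ ♟│7
6│· · · · · ♞ · ·│6
5│· · · · · · ♘ ·│5
4│· · · · · · · ·│4
3│· · ♘ · ♙ ♞ · ·│3
2│♙ ♙ ♙ ♙ · ♙ ♙ ♙│2
1│♖ · ♗ ♕ ♔ · · ♖│1
  ─────────────────
  a b c d e f g h



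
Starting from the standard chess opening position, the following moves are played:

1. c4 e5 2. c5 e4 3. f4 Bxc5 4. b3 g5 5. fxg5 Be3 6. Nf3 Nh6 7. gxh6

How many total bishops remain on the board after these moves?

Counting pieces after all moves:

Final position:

  a b c d e f g h
  ─────────────────
8│♜ ♞ ♝ ♛ ♚ · · ♜│8
7│♟ ♟ ♟ ♟ · ♟ · ♟│7
6│· · · · · · · ♙│6
5│· · · · · · · ·│5
4│· · · · ♟ · · ·│4
3│· ♙ · · ♝ ♘ · ·│3
2│♙ · · ♙ ♙ · ♙ ♙│2
1│♖ ♘ ♗ ♕ ♔ ♗ · ♖│1
  ─────────────────
  a b c d e f g h


4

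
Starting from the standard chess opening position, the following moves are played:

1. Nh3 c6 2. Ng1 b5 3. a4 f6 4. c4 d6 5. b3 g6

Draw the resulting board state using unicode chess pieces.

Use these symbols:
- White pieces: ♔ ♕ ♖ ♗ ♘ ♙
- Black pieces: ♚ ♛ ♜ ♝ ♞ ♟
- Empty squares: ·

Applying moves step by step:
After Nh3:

♜ ♞ ♝ ♛ ♚ ♝ ♞ ♜
♟ ♟ ♟ ♟ ♟ ♟ ♟ ♟
· · · · · · · ·
· · · · · · · ·
· · · · · · · ·
· · · · · · · ♘
♙ ♙ ♙ ♙ ♙ ♙ ♙ ♙
♖ ♘ ♗ ♕ ♔ ♗ · ♖


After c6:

♜ ♞ ♝ ♛ ♚ ♝ ♞ ♜
♟ ♟ · ♟ ♟ ♟ ♟ ♟
· · ♟ · · · · ·
· · · · · · · ·
· · · · · · · ·
· · · · · · · ♘
♙ ♙ ♙ ♙ ♙ ♙ ♙ ♙
♖ ♘ ♗ ♕ ♔ ♗ · ♖


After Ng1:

♜ ♞ ♝ ♛ ♚ ♝ ♞ ♜
♟ ♟ · ♟ ♟ ♟ ♟ ♟
· · ♟ · · · · ·
· · · · · · · ·
· · · · · · · ·
· · · · · · · ·
♙ ♙ ♙ ♙ ♙ ♙ ♙ ♙
♖ ♘ ♗ ♕ ♔ ♗ ♘ ♖


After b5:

♜ ♞ ♝ ♛ ♚ ♝ ♞ ♜
♟ · · ♟ ♟ ♟ ♟ ♟
· · ♟ · · · · ·
· ♟ · · · · · ·
· · · · · · · ·
· · · · · · · ·
♙ ♙ ♙ ♙ ♙ ♙ ♙ ♙
♖ ♘ ♗ ♕ ♔ ♗ ♘ ♖


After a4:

♜ ♞ ♝ ♛ ♚ ♝ ♞ ♜
♟ · · ♟ ♟ ♟ ♟ ♟
· · ♟ · · · · ·
· ♟ · · · · · ·
♙ · · · · · · ·
· · · · · · · ·
· ♙ ♙ ♙ ♙ ♙ ♙ ♙
♖ ♘ ♗ ♕ ♔ ♗ ♘ ♖


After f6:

♜ ♞ ♝ ♛ ♚ ♝ ♞ ♜
♟ · · ♟ ♟ · ♟ ♟
· · ♟ · · ♟ · ·
· ♟ · · · · · ·
♙ · · · · · · ·
· · · · · · · ·
· ♙ ♙ ♙ ♙ ♙ ♙ ♙
♖ ♘ ♗ ♕ ♔ ♗ ♘ ♖


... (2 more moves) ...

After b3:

♜ ♞ ♝ ♛ ♚ ♝ ♞ ♜
♟ · · · ♟ · ♟ ♟
· · ♟ ♟ · ♟ · ·
· ♟ · · · · · ·
♙ · ♙ · · · · ·
· ♙ · · · · · ·
· · · ♙ ♙ ♙ ♙ ♙
♖ ♘ ♗ ♕ ♔ ♗ ♘ ♖


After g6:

♜ ♞ ♝ ♛ ♚ ♝ ♞ ♜
♟ · · · ♟ · · ♟
· · ♟ ♟ · ♟ ♟ ·
· ♟ · · · · · ·
♙ · ♙ · · · · ·
· ♙ · · · · · ·
· · · ♙ ♙ ♙ ♙ ♙
♖ ♘ ♗ ♕ ♔ ♗ ♘ ♖



  a b c d e f g h
  ─────────────────
8│♜ ♞ ♝ ♛ ♚ ♝ ♞ ♜│8
7│♟ · · · ♟ · · ♟│7
6│· · ♟ ♟ · ♟ ♟ ·│6
5│· ♟ · · · · · ·│5
4│♙ · ♙ · · · · ·│4
3│· ♙ · · · · · ·│3
2│· · · ♙ ♙ ♙ ♙ ♙│2
1│♖ ♘ ♗ ♕ ♔ ♗ ♘ ♖│1
  ─────────────────
  a b c d e f g h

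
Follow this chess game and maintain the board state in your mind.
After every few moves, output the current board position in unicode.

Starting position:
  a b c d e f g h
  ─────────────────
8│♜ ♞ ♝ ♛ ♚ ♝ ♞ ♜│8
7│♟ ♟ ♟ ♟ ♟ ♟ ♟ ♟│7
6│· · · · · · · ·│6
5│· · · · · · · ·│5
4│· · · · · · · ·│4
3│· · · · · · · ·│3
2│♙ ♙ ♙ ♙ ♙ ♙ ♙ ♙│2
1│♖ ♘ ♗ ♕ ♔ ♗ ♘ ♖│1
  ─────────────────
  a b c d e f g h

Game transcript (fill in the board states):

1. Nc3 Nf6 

  a b c d e f g h
  ─────────────────
8│♜ ♞ ♝ ♛ ♚ ♝ · ♜│8
7│♟ ♟ ♟ ♟ ♟ ♟ ♟ ♟│7
6│· · · · · ♞ · ·│6
5│· · · · · · · ·│5
4│· · · · · · · ·│4
3│· · ♘ · · · · ·│3
2│♙ ♙ ♙ ♙ ♙ ♙ ♙ ♙│2
1│♖ · ♗ ♕ ♔ ♗ ♘ ♖│1
  ─────────────────
  a b c d e f g h

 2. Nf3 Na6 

  a b c d e f g h
  ─────────────────
8│♜ · ♝ ♛ ♚ ♝ · ♜│8
7│♟ ♟ ♟ ♟ ♟ ♟ ♟ ♟│7
6│♞ · · · · ♞ · ·│6
5│· · · · · · · ·│5
4│· · · · · · · ·│4
3│· · ♘ · · ♘ · ·│3
2│♙ ♙ ♙ ♙ ♙ ♙ ♙ ♙│2
1│♖ · ♗ ♕ ♔ ♗ · ♖│1
  ─────────────────
  a b c d e f g h

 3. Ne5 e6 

  a b c d e f g h
  ─────────────────
8│♜ · ♝ ♛ ♚ ♝ · ♜│8
7│♟ ♟ ♟ ♟ · ♟ ♟ ♟│7
6│♞ · · · ♟ ♞ · ·│6
5│· · · · ♘ · · ·│5
4│· · · · · · · ·│4
3│· · ♘ · · · · ·│3
2│♙ ♙ ♙ ♙ ♙ ♙ ♙ ♙│2
1│♖ · ♗ ♕ ♔ ♗ · ♖│1
  ─────────────────
  a b c d e f g h

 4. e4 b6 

  a b c d e f g h
  ─────────────────
8│♜ · ♝ ♛ ♚ ♝ · ♜│8
7│♟ · ♟ ♟ · ♟ ♟ ♟│7
6│♞ ♟ · · ♟ ♞ · ·│6
5│· · · · ♘ · · ·│5
4│· · · · ♙ · · ·│4
3│· · ♘ · · · · ·│3
2│♙ ♙ ♙ ♙ · ♙ ♙ ♙│2
1│♖ · ♗ ♕ ♔ ♗ · ♖│1
  ─────────────────
  a b c d e f g h



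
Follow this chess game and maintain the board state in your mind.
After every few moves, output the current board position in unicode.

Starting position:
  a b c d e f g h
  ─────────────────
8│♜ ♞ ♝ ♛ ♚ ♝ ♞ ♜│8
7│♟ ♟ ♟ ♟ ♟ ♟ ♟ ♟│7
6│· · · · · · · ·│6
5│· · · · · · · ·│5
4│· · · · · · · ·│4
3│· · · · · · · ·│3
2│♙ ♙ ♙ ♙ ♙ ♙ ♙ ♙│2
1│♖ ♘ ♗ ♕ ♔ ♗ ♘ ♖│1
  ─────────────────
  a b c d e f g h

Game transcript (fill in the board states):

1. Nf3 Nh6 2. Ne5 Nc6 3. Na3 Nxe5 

  a b c d e f g h
  ─────────────────
8│♜ · ♝ ♛ ♚ ♝ · ♜│8
7│♟ ♟ ♟ ♟ ♟ ♟ ♟ ♟│7
6│· · · · · · · ♞│6
5│· · · · ♞ · · ·│5
4│· · · · · · · ·│4
3│♘ · · · · · · ·│3
2│♙ ♙ ♙ ♙ ♙ ♙ ♙ ♙│2
1│♖ · ♗ ♕ ♔ ♗ · ♖│1
  ─────────────────
  a b c d e f g h

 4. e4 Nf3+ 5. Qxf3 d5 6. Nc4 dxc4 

  a b c d e f g h
  ─────────────────
8│♜ · ♝ ♛ ♚ ♝ · ♜│8
7│♟ ♟ ♟ · ♟ ♟ ♟ ♟│7
6│· · · · · · · ♞│6
5│· · · · · · · ·│5
4│· · ♟ · ♙ · · ·│4
3│· · · · · ♕ · ·│3
2│♙ ♙ ♙ ♙ · ♙ ♙ ♙│2
1│♖ · ♗ · ♔ ♗ · ♖│1
  ─────────────────
  a b c d e f g h

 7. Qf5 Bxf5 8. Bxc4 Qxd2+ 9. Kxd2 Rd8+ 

  a b c d e f g h
  ─────────────────
8│· · · ♜ ♚ ♝ · ♜│8
7│♟ ♟ ♟ · ♟ ♟ ♟ ♟│7
6│· · · · · · · ♞│6
5│· · · · · ♝ · ·│5
4│· · ♗ · ♙ · · ·│4
3│· · · · · · · ·│3
2│♙ ♙ ♙ ♔ · ♙ ♙ ♙│2
1│♖ · ♗ · · · · ♖│1
  ─────────────────
  a b c d e f g h

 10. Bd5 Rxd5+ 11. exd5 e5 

  a b c d e f g h
  ─────────────────
8│· · · · ♚ ♝ · ♜│8
7│♟ ♟ ♟ · · ♟ ♟ ♟│7
6│· · · · · · · ♞│6
5│· · · ♙ ♟ ♝ · ·│5
4│· · · · · · · ·│4
3│· · · · · · · ·│3
2│♙ ♙ ♙ ♔ · ♙ ♙ ♙│2
1│♖ · ♗ · · · · ♖│1
  ─────────────────
  a b c d e f g h


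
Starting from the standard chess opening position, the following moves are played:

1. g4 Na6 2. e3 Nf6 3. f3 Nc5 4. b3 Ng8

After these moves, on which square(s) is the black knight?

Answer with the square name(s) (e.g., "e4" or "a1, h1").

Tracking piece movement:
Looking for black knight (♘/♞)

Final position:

  a b c d e f g h
  ─────────────────
8│♜ · ♝ ♛ ♚ ♝ ♞ ♜│8
7│♟ ♟ ♟ ♟ ♟ ♟ ♟ ♟│7
6│· · · · · · · ·│6
5│· · ♞ · · · · ·│5
4│· · · · · · ♙ ·│4
3│· ♙ · · ♙ ♙ · ·│3
2│♙ · ♙ ♙ · · · ♙│2
1│♖ ♘ ♗ ♕ ♔ ♗ ♘ ♖│1
  ─────────────────
  a b c d e f g h


c5, g8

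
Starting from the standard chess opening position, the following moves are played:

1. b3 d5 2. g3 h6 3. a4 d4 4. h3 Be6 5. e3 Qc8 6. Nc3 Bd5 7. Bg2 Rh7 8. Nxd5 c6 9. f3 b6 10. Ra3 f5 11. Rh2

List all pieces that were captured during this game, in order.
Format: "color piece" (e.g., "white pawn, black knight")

Tracking captures:
  Nxd5: captured black bishop

black bishop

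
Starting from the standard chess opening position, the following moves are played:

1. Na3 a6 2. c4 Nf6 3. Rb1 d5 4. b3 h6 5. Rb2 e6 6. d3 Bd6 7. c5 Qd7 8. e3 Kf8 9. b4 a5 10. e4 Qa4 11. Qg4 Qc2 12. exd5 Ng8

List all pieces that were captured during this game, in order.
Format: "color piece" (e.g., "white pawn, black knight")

Tracking captures:
  exd5: captured black pawn

black pawn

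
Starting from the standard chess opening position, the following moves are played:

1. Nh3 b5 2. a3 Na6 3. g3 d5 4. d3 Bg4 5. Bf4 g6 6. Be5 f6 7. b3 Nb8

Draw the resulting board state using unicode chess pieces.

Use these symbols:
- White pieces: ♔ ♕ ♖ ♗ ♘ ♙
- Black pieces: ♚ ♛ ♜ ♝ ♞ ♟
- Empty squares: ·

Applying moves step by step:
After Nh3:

♜ ♞ ♝ ♛ ♚ ♝ ♞ ♜
♟ ♟ ♟ ♟ ♟ ♟ ♟ ♟
· · · · · · · ·
· · · · · · · ·
· · · · · · · ·
· · · · · · · ♘
♙ ♙ ♙ ♙ ♙ ♙ ♙ ♙
♖ ♘ ♗ ♕ ♔ ♗ · ♖


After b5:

♜ ♞ ♝ ♛ ♚ ♝ ♞ ♜
♟ · ♟ ♟ ♟ ♟ ♟ ♟
· · · · · · · ·
· ♟ · · · · · ·
· · · · · · · ·
· · · · · · · ♘
♙ ♙ ♙ ♙ ♙ ♙ ♙ ♙
♖ ♘ ♗ ♕ ♔ ♗ · ♖


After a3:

♜ ♞ ♝ ♛ ♚ ♝ ♞ ♜
♟ · ♟ ♟ ♟ ♟ ♟ ♟
· · · · · · · ·
· ♟ · · · · · ·
· · · · · · · ·
♙ · · · · · · ♘
· ♙ ♙ ♙ ♙ ♙ ♙ ♙
♖ ♘ ♗ ♕ ♔ ♗ · ♖


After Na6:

♜ · ♝ ♛ ♚ ♝ ♞ ♜
♟ · ♟ ♟ ♟ ♟ ♟ ♟
♞ · · · · · · ·
· ♟ · · · · · ·
· · · · · · · ·
♙ · · · · · · ♘
· ♙ ♙ ♙ ♙ ♙ ♙ ♙
♖ ♘ ♗ ♕ ♔ ♗ · ♖


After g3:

♜ · ♝ ♛ ♚ ♝ ♞ ♜
♟ · ♟ ♟ ♟ ♟ ♟ ♟
♞ · · · · · · ·
· ♟ · · · · · ·
· · · · · · · ·
♙ · · · · · ♙ ♘
· ♙ ♙ ♙ ♙ ♙ · ♙
♖ ♘ ♗ ♕ ♔ ♗ · ♖


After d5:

♜ · ♝ ♛ ♚ ♝ ♞ ♜
♟ · ♟ · ♟ ♟ ♟ ♟
♞ · · · · · · ·
· ♟ · ♟ · · · ·
· · · · · · · ·
♙ · · · · · ♙ ♘
· ♙ ♙ ♙ ♙ ♙ · ♙
♖ ♘ ♗ ♕ ♔ ♗ · ♖


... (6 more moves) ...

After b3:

♜ · · ♛ ♚ ♝ ♞ ♜
♟ · ♟ · ♟ · · ♟
♞ · · · · ♟ ♟ ·
· ♟ · ♟ ♗ · · ·
· · · · · · ♝ ·
♙ ♙ · ♙ · · ♙ ♘
· · ♙ · ♙ ♙ · ♙
♖ ♘ · ♕ ♔ ♗ · ♖


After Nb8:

♜ ♞ · ♛ ♚ ♝ ♞ ♜
♟ · ♟ · ♟ · · ♟
· · · · · ♟ ♟ ·
· ♟ · ♟ ♗ · · ·
· · · · · · ♝ ·
♙ ♙ · ♙ · · ♙ ♘
· · ♙ · ♙ ♙ · ♙
♖ ♘ · ♕ ♔ ♗ · ♖



  a b c d e f g h
  ─────────────────
8│♜ ♞ · ♛ ♚ ♝ ♞ ♜│8
7│♟ · ♟ · ♟ · · ♟│7
6│· · · · · ♟ ♟ ·│6
5│· ♟ · ♟ ♗ · · ·│5
4│· · · · · · ♝ ·│4
3│♙ ♙ · ♙ · · ♙ ♘│3
2│· · ♙ · ♙ ♙ · ♙│2
1│♖ ♘ · ♕ ♔ ♗ · ♖│1
  ─────────────────
  a b c d e f g h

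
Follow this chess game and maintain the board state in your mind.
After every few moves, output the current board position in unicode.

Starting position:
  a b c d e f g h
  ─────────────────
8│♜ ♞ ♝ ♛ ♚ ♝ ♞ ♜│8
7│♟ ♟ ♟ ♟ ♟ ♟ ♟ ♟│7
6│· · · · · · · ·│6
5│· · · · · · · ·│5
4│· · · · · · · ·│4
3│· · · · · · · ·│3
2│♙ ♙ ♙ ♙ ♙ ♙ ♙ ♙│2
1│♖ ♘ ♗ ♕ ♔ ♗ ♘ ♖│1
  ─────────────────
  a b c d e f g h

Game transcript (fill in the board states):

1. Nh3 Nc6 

  a b c d e f g h
  ─────────────────
8│♜ · ♝ ♛ ♚ ♝ ♞ ♜│8
7│♟ ♟ ♟ ♟ ♟ ♟ ♟ ♟│7
6│· · ♞ · · · · ·│6
5│· · · · · · · ·│5
4│· · · · · · · ·│4
3│· · · · · · · ♘│3
2│♙ ♙ ♙ ♙ ♙ ♙ ♙ ♙│2
1│♖ ♘ ♗ ♕ ♔ ♗ · ♖│1
  ─────────────────
  a b c d e f g h

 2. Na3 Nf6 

  a b c d e f g h
  ─────────────────
8│♜ · ♝ ♛ ♚ ♝ · ♜│8
7│♟ ♟ ♟ ♟ ♟ ♟ ♟ ♟│7
6│· · ♞ · · ♞ · ·│6
5│· · · · · · · ·│5
4│· · · · · · · ·│4
3│♘ · · · · · · ♘│3
2│♙ ♙ ♙ ♙ ♙ ♙ ♙ ♙│2
1│♖ · ♗ ♕ ♔ ♗ · ♖│1
  ─────────────────
  a b c d e f g h

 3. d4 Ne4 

  a b c d e f g h
  ─────────────────
8│♜ · ♝ ♛ ♚ ♝ · ♜│8
7│♟ ♟ ♟ ♟ ♟ ♟ ♟ ♟│7
6│· · ♞ · · · · ·│6
5│· · · · · · · ·│5
4│· · · ♙ ♞ · · ·│4
3│♘ · · · · · · ♘│3
2│♙ ♙ ♙ · ♙ ♙ ♙ ♙│2
1│♖ · ♗ ♕ ♔ ♗ · ♖│1
  ─────────────────
  a b c d e f g h

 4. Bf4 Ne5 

  a b c d e f g h
  ─────────────────
8│♜ · ♝ ♛ ♚ ♝ · ♜│8
7│♟ ♟ ♟ ♟ ♟ ♟ ♟ ♟│7
6│· · · · · · · ·│6
5│· · · · ♞ · · ·│5
4│· · · ♙ ♞ ♗ · ·│4
3│♘ · · · · · · ♘│3
2│♙ ♙ ♙ · ♙ ♙ ♙ ♙│2
1│♖ · · ♕ ♔ ♗ · ♖│1
  ─────────────────
  a b c d e f g h



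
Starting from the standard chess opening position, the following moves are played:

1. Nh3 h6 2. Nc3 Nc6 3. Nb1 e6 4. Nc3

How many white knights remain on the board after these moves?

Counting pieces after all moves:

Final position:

  a b c d e f g h
  ─────────────────
8│♜ · ♝ ♛ ♚ ♝ ♞ ♜│8
7│♟ ♟ ♟ ♟ · ♟ ♟ ·│7
6│· · ♞ · ♟ · · ♟│6
5│· · · · · · · ·│5
4│· · · · · · · ·│4
3│· · ♘ · · · · ♘│3
2│♙ ♙ ♙ ♙ ♙ ♙ ♙ ♙│2
1│♖ · ♗ ♕ ♔ ♗ · ♖│1
  ─────────────────
  a b c d e f g h


2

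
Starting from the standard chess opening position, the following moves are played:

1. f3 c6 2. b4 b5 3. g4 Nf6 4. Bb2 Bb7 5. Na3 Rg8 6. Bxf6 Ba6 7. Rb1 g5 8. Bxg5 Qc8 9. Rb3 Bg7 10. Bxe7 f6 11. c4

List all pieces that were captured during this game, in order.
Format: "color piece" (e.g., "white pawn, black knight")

Tracking captures:
  Bxf6: captured black knight
  Bxg5: captured black pawn
  Bxe7: captured black pawn

black knight, black pawn, black pawn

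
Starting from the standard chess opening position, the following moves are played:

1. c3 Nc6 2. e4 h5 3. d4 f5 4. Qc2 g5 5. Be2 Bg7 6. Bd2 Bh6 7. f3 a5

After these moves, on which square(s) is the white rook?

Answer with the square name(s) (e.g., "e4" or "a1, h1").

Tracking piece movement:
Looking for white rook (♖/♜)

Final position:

  a b c d e f g h
  ─────────────────
8│♜ · ♝ ♛ ♚ · ♞ ♜│8
7│· ♟ ♟ ♟ ♟ · · ·│7
6│· · ♞ · · · · ♝│6
5│♟ · · · · ♟ ♟ ♟│5
4│· · · ♙ ♙ · · ·│4
3│· · ♙ · · ♙ · ·│3
2│♙ ♙ ♕ ♗ ♗ · ♙ ♙│2
1│♖ ♘ · · ♔ · ♘ ♖│1
  ─────────────────
  a b c d e f g h


a1, h1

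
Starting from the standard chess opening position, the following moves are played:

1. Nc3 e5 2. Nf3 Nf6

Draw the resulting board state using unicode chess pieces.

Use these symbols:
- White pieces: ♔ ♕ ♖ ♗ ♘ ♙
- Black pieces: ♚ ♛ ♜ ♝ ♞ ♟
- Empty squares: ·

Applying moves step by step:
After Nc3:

♜ ♞ ♝ ♛ ♚ ♝ ♞ ♜
♟ ♟ ♟ ♟ ♟ ♟ ♟ ♟
· · · · · · · ·
· · · · · · · ·
· · · · · · · ·
· · ♘ · · · · ·
♙ ♙ ♙ ♙ ♙ ♙ ♙ ♙
♖ · ♗ ♕ ♔ ♗ ♘ ♖


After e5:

♜ ♞ ♝ ♛ ♚ ♝ ♞ ♜
♟ ♟ ♟ ♟ · ♟ ♟ ♟
· · · · · · · ·
· · · · ♟ · · ·
· · · · · · · ·
· · ♘ · · · · ·
♙ ♙ ♙ ♙ ♙ ♙ ♙ ♙
♖ · ♗ ♕ ♔ ♗ ♘ ♖


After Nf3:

♜ ♞ ♝ ♛ ♚ ♝ ♞ ♜
♟ ♟ ♟ ♟ · ♟ ♟ ♟
· · · · · · · ·
· · · · ♟ · · ·
· · · · · · · ·
· · ♘ · · ♘ · ·
♙ ♙ ♙ ♙ ♙ ♙ ♙ ♙
♖ · ♗ ♕ ♔ ♗ · ♖


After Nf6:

♜ ♞ ♝ ♛ ♚ ♝ · ♜
♟ ♟ ♟ ♟ · ♟ ♟ ♟
· · · · · ♞ · ·
· · · · ♟ · · ·
· · · · · · · ·
· · ♘ · · ♘ · ·
♙ ♙ ♙ ♙ ♙ ♙ ♙ ♙
♖ · ♗ ♕ ♔ ♗ · ♖



  a b c d e f g h
  ─────────────────
8│♜ ♞ ♝ ♛ ♚ ♝ · ♜│8
7│♟ ♟ ♟ ♟ · ♟ ♟ ♟│7
6│· · · · · ♞ · ·│6
5│· · · · ♟ · · ·│5
4│· · · · · · · ·│4
3│· · ♘ · · ♘ · ·│3
2│♙ ♙ ♙ ♙ ♙ ♙ ♙ ♙│2
1│♖ · ♗ ♕ ♔ ♗ · ♖│1
  ─────────────────
  a b c d e f g h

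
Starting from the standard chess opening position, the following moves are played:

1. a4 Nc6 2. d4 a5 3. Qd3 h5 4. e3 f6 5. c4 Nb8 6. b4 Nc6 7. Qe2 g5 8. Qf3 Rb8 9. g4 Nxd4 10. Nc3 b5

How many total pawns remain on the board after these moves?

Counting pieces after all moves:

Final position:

  a b c d e f g h
  ─────────────────
8│· ♜ ♝ ♛ ♚ ♝ ♞ ♜│8
7│· · ♟ ♟ ♟ · · ·│7
6│· · · · · ♟ · ·│6
5│♟ ♟ · · · · ♟ ♟│5
4│♙ ♙ ♙ ♞ · · ♙ ·│4
3│· · ♘ · ♙ ♕ · ·│3
2│· · · · · ♙ · ♙│2
1│♖ · ♗ · ♔ ♗ ♘ ♖│1
  ─────────────────
  a b c d e f g h


15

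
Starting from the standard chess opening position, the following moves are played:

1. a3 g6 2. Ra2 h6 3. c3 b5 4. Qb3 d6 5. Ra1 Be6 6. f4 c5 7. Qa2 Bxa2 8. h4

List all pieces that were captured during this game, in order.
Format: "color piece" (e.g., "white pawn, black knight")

Tracking captures:
  Bxa2: captured white queen

white queen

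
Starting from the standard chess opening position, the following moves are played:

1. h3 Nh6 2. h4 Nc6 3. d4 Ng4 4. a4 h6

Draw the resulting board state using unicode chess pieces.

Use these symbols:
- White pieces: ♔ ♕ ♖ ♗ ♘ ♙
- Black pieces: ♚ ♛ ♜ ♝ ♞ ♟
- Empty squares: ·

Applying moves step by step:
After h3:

♜ ♞ ♝ ♛ ♚ ♝ ♞ ♜
♟ ♟ ♟ ♟ ♟ ♟ ♟ ♟
· · · · · · · ·
· · · · · · · ·
· · · · · · · ·
· · · · · · · ♙
♙ ♙ ♙ ♙ ♙ ♙ ♙ ·
♖ ♘ ♗ ♕ ♔ ♗ ♘ ♖


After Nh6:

♜ ♞ ♝ ♛ ♚ ♝ · ♜
♟ ♟ ♟ ♟ ♟ ♟ ♟ ♟
· · · · · · · ♞
· · · · · · · ·
· · · · · · · ·
· · · · · · · ♙
♙ ♙ ♙ ♙ ♙ ♙ ♙ ·
♖ ♘ ♗ ♕ ♔ ♗ ♘ ♖


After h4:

♜ ♞ ♝ ♛ ♚ ♝ · ♜
♟ ♟ ♟ ♟ ♟ ♟ ♟ ♟
· · · · · · · ♞
· · · · · · · ·
· · · · · · · ♙
· · · · · · · ·
♙ ♙ ♙ ♙ ♙ ♙ ♙ ·
♖ ♘ ♗ ♕ ♔ ♗ ♘ ♖


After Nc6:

♜ · ♝ ♛ ♚ ♝ · ♜
♟ ♟ ♟ ♟ ♟ ♟ ♟ ♟
· · ♞ · · · · ♞
· · · · · · · ·
· · · · · · · ♙
· · · · · · · ·
♙ ♙ ♙ ♙ ♙ ♙ ♙ ·
♖ ♘ ♗ ♕ ♔ ♗ ♘ ♖


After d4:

♜ · ♝ ♛ ♚ ♝ · ♜
♟ ♟ ♟ ♟ ♟ ♟ ♟ ♟
· · ♞ · · · · ♞
· · · · · · · ·
· · · ♙ · · · ♙
· · · · · · · ·
♙ ♙ ♙ · ♙ ♙ ♙ ·
♖ ♘ ♗ ♕ ♔ ♗ ♘ ♖


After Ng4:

♜ · ♝ ♛ ♚ ♝ · ♜
♟ ♟ ♟ ♟ ♟ ♟ ♟ ♟
· · ♞ · · · · ·
· · · · · · · ·
· · · ♙ · · ♞ ♙
· · · · · · · ·
♙ ♙ ♙ · ♙ ♙ ♙ ·
♖ ♘ ♗ ♕ ♔ ♗ ♘ ♖


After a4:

♜ · ♝ ♛ ♚ ♝ · ♜
♟ ♟ ♟ ♟ ♟ ♟ ♟ ♟
· · ♞ · · · · ·
· · · · · · · ·
♙ · · ♙ · · ♞ ♙
· · · · · · · ·
· ♙ ♙ · ♙ ♙ ♙ ·
♖ ♘ ♗ ♕ ♔ ♗ ♘ ♖


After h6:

♜ · ♝ ♛ ♚ ♝ · ♜
♟ ♟ ♟ ♟ ♟ ♟ ♟ ·
· · ♞ · · · · ♟
· · · · · · · ·
♙ · · ♙ · · ♞ ♙
· · · · · · · ·
· ♙ ♙ · ♙ ♙ ♙ ·
♖ ♘ ♗ ♕ ♔ ♗ ♘ ♖



  a b c d e f g h
  ─────────────────
8│♜ · ♝ ♛ ♚ ♝ · ♜│8
7│♟ ♟ ♟ ♟ ♟ ♟ ♟ ·│7
6│· · ♞ · · · · ♟│6
5│· · · · · · · ·│5
4│♙ · · ♙ · · ♞ ♙│4
3│· · · · · · · ·│3
2│· ♙ ♙ · ♙ ♙ ♙ ·│2
1│♖ ♘ ♗ ♕ ♔ ♗ ♘ ♖│1
  ─────────────────
  a b c d e f g h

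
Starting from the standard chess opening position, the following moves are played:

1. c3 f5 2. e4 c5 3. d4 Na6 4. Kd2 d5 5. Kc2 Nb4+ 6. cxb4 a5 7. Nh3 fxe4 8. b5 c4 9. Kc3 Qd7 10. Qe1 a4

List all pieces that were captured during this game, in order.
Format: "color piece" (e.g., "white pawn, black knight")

Tracking captures:
  cxb4: captured black knight
  fxe4: captured white pawn

black knight, white pawn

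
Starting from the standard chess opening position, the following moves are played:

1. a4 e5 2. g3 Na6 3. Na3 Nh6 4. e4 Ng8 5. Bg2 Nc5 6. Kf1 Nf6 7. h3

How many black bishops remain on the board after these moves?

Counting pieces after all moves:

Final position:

  a b c d e f g h
  ─────────────────
8│♜ · ♝ ♛ ♚ ♝ · ♜│8
7│♟ ♟ ♟ ♟ · ♟ ♟ ♟│7
6│· · · · · ♞ · ·│6
5│· · ♞ · ♟ · · ·│5
4│♙ · · · ♙ · · ·│4
3│♘ · · · · · ♙ ♙│3
2│· ♙ ♙ ♙ · ♙ ♗ ·│2
1│♖ · ♗ ♕ · ♔ ♘ ♖│1
  ─────────────────
  a b c d e f g h


2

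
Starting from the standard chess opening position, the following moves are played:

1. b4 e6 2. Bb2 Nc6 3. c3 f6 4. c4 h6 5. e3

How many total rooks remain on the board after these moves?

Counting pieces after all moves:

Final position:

  a b c d e f g h
  ─────────────────
8│♜ · ♝ ♛ ♚ ♝ ♞ ♜│8
7│♟ ♟ ♟ ♟ · · ♟ ·│7
6│· · ♞ · ♟ ♟ · ♟│6
5│· · · · · · · ·│5
4│· ♙ ♙ · · · · ·│4
3│· · · · ♙ · · ·│3
2│♙ ♗ · ♙ · ♙ ♙ ♙│2
1│♖ ♘ · ♕ ♔ ♗ ♘ ♖│1
  ─────────────────
  a b c d e f g h


4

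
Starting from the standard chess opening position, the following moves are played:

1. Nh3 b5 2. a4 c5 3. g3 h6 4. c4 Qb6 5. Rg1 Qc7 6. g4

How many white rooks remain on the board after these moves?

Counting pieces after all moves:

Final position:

  a b c d e f g h
  ─────────────────
8│♜ ♞ ♝ · ♚ ♝ ♞ ♜│8
7│♟ · ♛ ♟ ♟ ♟ ♟ ·│7
6│· · · · · · · ♟│6
5│· ♟ ♟ · · · · ·│5
4│♙ · ♙ · · · ♙ ·│4
3│· · · · · · · ♘│3
2│· ♙ · ♙ ♙ ♙ · ♙│2
1│♖ ♘ ♗ ♕ ♔ ♗ ♖ ·│1
  ─────────────────
  a b c d e f g h


2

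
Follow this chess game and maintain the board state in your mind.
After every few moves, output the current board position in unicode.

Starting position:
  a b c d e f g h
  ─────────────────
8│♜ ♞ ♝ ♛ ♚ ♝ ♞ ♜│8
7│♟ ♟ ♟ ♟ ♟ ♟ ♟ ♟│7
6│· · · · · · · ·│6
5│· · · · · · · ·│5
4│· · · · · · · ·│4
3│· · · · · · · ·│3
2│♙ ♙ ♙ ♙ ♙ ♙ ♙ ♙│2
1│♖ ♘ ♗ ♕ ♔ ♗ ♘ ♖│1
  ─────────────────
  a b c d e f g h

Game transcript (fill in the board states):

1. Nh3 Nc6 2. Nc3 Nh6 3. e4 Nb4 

  a b c d e f g h
  ─────────────────
8│♜ · ♝ ♛ ♚ ♝ · ♜│8
7│♟ ♟ ♟ ♟ ♟ ♟ ♟ ♟│7
6│· · · · · · · ♞│6
5│· · · · · · · ·│5
4│· ♞ · · ♙ · · ·│4
3│· · ♘ · · · · ♘│3
2│♙ ♙ ♙ ♙ · ♙ ♙ ♙│2
1│♖ · ♗ ♕ ♔ ♗ · ♖│1
  ─────────────────
  a b c d e f g h

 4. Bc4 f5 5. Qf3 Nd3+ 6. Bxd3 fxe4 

  a b c d e f g h
  ─────────────────
8│♜ · ♝ ♛ ♚ ♝ · ♜│8
7│♟ ♟ ♟ ♟ ♟ · ♟ ♟│7
6│· · · · · · · ♞│6
5│· · · · · · · ·│5
4│· · · · ♟ · · ·│4
3│· · ♘ ♗ · ♕ · ♘│3
2│♙ ♙ ♙ ♙ · ♙ ♙ ♙│2
1│♖ · ♗ · ♔ · · ♖│1
  ─────────────────
  a b c d e f g h

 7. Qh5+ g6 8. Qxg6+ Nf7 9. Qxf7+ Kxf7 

  a b c d e f g h
  ─────────────────
8│♜ · ♝ ♛ · ♝ · ♜│8
7│♟ ♟ ♟ ♟ ♟ ♚ · ♟│7
6│· · · · · · · ·│6
5│· · · · · · · ·│5
4│· · · · ♟ · · ·│4
3│· · ♘ ♗ · · · ♘│3
2│♙ ♙ ♙ ♙ · ♙ ♙ ♙│2
1│♖ · ♗ · ♔ · · ♖│1
  ─────────────────
  a b c d e f g h

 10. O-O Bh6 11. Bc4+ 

  a b c d e f g h
  ─────────────────
8│♜ · ♝ ♛ · · · ♜│8
7│♟ ♟ ♟ ♟ ♟ ♚ · ♟│7
6│· · · · · · · ♝│6
5│· · · · · · · ·│5
4│· · ♗ · ♟ · · ·│4
3│· · ♘ · · · · ♘│3
2│♙ ♙ ♙ ♙ · ♙ ♙ ♙│2
1│♖ · ♗ · · ♖ ♔ ·│1
  ─────────────────
  a b c d e f g h


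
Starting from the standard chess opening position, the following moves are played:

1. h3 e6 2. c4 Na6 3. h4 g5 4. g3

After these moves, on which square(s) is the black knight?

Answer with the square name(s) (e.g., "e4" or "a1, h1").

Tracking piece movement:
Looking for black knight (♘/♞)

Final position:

  a b c d e f g h
  ─────────────────
8│♜ · ♝ ♛ ♚ ♝ ♞ ♜│8
7│♟ ♟ ♟ ♟ · ♟ · ♟│7
6│♞ · · · ♟ · · ·│6
5│· · · · · · ♟ ·│5
4│· · ♙ · · · · ♙│4
3│· · · · · · ♙ ·│3
2│♙ ♙ · ♙ ♙ ♙ · ·│2
1│♖ ♘ ♗ ♕ ♔ ♗ ♘ ♖│1
  ─────────────────
  a b c d e f g h


a6, g8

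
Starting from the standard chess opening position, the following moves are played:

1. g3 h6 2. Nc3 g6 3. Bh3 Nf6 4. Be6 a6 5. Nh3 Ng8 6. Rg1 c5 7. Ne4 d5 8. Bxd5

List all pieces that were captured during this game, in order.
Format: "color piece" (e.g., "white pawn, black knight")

Tracking captures:
  Bxd5: captured black pawn

black pawn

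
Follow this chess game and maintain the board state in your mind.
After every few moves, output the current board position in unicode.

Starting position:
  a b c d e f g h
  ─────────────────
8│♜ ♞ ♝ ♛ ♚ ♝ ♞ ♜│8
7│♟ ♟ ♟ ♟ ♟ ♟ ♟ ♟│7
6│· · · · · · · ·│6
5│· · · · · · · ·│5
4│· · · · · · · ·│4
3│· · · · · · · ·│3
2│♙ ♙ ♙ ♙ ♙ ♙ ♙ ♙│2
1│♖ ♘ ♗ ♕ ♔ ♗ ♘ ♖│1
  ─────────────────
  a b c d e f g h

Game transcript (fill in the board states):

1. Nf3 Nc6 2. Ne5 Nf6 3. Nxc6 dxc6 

  a b c d e f g h
  ─────────────────
8│♜ · ♝ ♛ ♚ ♝ · ♜│8
7│♟ ♟ ♟ · ♟ ♟ ♟ ♟│7
6│· · ♟ · · ♞ · ·│6
5│· · · · · · · ·│5
4│· · · · · · · ·│4
3│· · · · · · · ·│3
2│♙ ♙ ♙ ♙ ♙ ♙ ♙ ♙│2
1│♖ ♘ ♗ ♕ ♔ ♗ · ♖│1
  ─────────────────
  a b c d e f g h

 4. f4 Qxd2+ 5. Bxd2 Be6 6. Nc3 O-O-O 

  a b c d e f g h
  ─────────────────
8│· · ♚ ♜ · ♝ · ♜│8
7│♟ ♟ ♟ · ♟ ♟ ♟ ♟│7
6│· · ♟ · ♝ ♞ · ·│6
5│· · · · · · · ·│5
4│· · · · · ♙ · ·│4
3│· · ♘ · · · · ·│3
2│♙ ♙ ♙ ♗ ♙ · ♙ ♙│2
1│♖ · · ♕ ♔ ♗ · ♖│1
  ─────────────────
  a b c d e f g h

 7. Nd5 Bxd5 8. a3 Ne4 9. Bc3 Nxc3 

  a b c d e f g h
  ─────────────────
8│· · ♚ ♜ · ♝ · ♜│8
7│♟ ♟ ♟ · ♟ ♟ ♟ ♟│7
6│· · ♟ · · · · ·│6
5│· · · ♝ · · · ·│5
4│· · · · · ♙ · ·│4
3│♙ · ♞ · · · · ·│3
2│· ♙ ♙ · ♙ · ♙ ♙│2
1│♖ · · ♕ ♔ ♗ · ♖│1
  ─────────────────
  a b c d e f g h

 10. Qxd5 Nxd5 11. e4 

  a b c d e f g h
  ─────────────────
8│· · ♚ ♜ · ♝ · ♜│8
7│♟ ♟ ♟ · ♟ ♟ ♟ ♟│7
6│· · ♟ · · · · ·│6
5│· · · ♞ · · · ·│5
4│· · · · ♙ ♙ · ·│4
3│♙ · · · · · · ·│3
2│· ♙ ♙ · · · ♙ ♙│2
1│♖ · · · ♔ ♗ · ♖│1
  ─────────────────
  a b c d e f g h


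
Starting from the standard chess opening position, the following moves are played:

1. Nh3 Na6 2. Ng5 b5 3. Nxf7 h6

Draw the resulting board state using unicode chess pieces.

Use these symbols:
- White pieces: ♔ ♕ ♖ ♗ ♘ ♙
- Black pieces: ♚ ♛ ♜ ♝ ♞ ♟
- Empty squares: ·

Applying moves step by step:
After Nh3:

♜ ♞ ♝ ♛ ♚ ♝ ♞ ♜
♟ ♟ ♟ ♟ ♟ ♟ ♟ ♟
· · · · · · · ·
· · · · · · · ·
· · · · · · · ·
· · · · · · · ♘
♙ ♙ ♙ ♙ ♙ ♙ ♙ ♙
♖ ♘ ♗ ♕ ♔ ♗ · ♖


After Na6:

♜ · ♝ ♛ ♚ ♝ ♞ ♜
♟ ♟ ♟ ♟ ♟ ♟ ♟ ♟
♞ · · · · · · ·
· · · · · · · ·
· · · · · · · ·
· · · · · · · ♘
♙ ♙ ♙ ♙ ♙ ♙ ♙ ♙
♖ ♘ ♗ ♕ ♔ ♗ · ♖


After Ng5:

♜ · ♝ ♛ ♚ ♝ ♞ ♜
♟ ♟ ♟ ♟ ♟ ♟ ♟ ♟
♞ · · · · · · ·
· · · · · · ♘ ·
· · · · · · · ·
· · · · · · · ·
♙ ♙ ♙ ♙ ♙ ♙ ♙ ♙
♖ ♘ ♗ ♕ ♔ ♗ · ♖


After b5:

♜ · ♝ ♛ ♚ ♝ ♞ ♜
♟ · ♟ ♟ ♟ ♟ ♟ ♟
♞ · · · · · · ·
· ♟ · · · · ♘ ·
· · · · · · · ·
· · · · · · · ·
♙ ♙ ♙ ♙ ♙ ♙ ♙ ♙
♖ ♘ ♗ ♕ ♔ ♗ · ♖


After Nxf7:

♜ · ♝ ♛ ♚ ♝ ♞ ♜
♟ · ♟ ♟ ♟ ♘ ♟ ♟
♞ · · · · · · ·
· ♟ · · · · · ·
· · · · · · · ·
· · · · · · · ·
♙ ♙ ♙ ♙ ♙ ♙ ♙ ♙
♖ ♘ ♗ ♕ ♔ ♗ · ♖


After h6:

♜ · ♝ ♛ ♚ ♝ ♞ ♜
♟ · ♟ ♟ ♟ ♘ ♟ ·
♞ · · · · · · ♟
· ♟ · · · · · ·
· · · · · · · ·
· · · · · · · ·
♙ ♙ ♙ ♙ ♙ ♙ ♙ ♙
♖ ♘ ♗ ♕ ♔ ♗ · ♖



  a b c d e f g h
  ─────────────────
8│♜ · ♝ ♛ ♚ ♝ ♞ ♜│8
7│♟ · ♟ ♟ ♟ ♘ ♟ ·│7
6│♞ · · · · · · ♟│6
5│· ♟ · · · · · ·│5
4│· · · · · · · ·│4
3│· · · · · · · ·│3
2│♙ ♙ ♙ ♙ ♙ ♙ ♙ ♙│2
1│♖ ♘ ♗ ♕ ♔ ♗ · ♖│1
  ─────────────────
  a b c d e f g h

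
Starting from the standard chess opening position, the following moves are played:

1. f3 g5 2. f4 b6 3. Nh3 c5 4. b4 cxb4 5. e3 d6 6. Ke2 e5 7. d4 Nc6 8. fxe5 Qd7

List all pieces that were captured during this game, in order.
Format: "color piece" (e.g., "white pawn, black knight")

Tracking captures:
  cxb4: captured white pawn
  fxe5: captured black pawn

white pawn, black pawn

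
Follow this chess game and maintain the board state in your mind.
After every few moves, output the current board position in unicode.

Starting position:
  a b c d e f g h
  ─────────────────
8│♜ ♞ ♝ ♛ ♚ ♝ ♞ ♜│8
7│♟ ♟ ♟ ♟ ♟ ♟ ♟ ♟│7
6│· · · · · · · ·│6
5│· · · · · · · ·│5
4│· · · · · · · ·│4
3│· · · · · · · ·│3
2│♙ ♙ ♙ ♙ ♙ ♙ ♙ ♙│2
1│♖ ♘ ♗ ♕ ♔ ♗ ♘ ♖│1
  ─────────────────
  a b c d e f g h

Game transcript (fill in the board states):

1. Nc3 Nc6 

  a b c d e f g h
  ─────────────────
8│♜ · ♝ ♛ ♚ ♝ ♞ ♜│8
7│♟ ♟ ♟ ♟ ♟ ♟ ♟ ♟│7
6│· · ♞ · · · · ·│6
5│· · · · · · · ·│5
4│· · · · · · · ·│4
3│· · ♘ · · · · ·│3
2│♙ ♙ ♙ ♙ ♙ ♙ ♙ ♙│2
1│♖ · ♗ ♕ ♔ ♗ ♘ ♖│1
  ─────────────────
  a b c d e f g h

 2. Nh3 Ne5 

  a b c d e f g h
  ─────────────────
8│♜ · ♝ ♛ ♚ ♝ ♞ ♜│8
7│♟ ♟ ♟ ♟ ♟ ♟ ♟ ♟│7
6│· · · · · · · ·│6
5│· · · · ♞ · · ·│5
4│· · · · · · · ·│4
3│· · ♘ · · · · ♘│3
2│♙ ♙ ♙ ♙ ♙ ♙ ♙ ♙│2
1│♖ · ♗ ♕ ♔ ♗ · ♖│1
  ─────────────────
  a b c d e f g h

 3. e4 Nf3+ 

  a b c d e f g h
  ─────────────────
8│♜ · ♝ ♛ ♚ ♝ ♞ ♜│8
7│♟ ♟ ♟ ♟ ♟ ♟ ♟ ♟│7
6│· · · · · · · ·│6
5│· · · · · · · ·│5
4│· · · · ♙ · · ·│4
3│· · ♘ · · ♞ · ♘│3
2│♙ ♙ ♙ ♙ · ♙ ♙ ♙│2
1│♖ · ♗ ♕ ♔ ♗ · ♖│1
  ─────────────────
  a b c d e f g h

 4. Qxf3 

  a b c d e f g h
  ─────────────────
8│♜ · ♝ ♛ ♚ ♝ ♞ ♜│8
7│♟ ♟ ♟ ♟ ♟ ♟ ♟ ♟│7
6│· · · · · · · ·│6
5│· · · · · · · ·│5
4│· · · · ♙ · · ·│4
3│· · ♘ · · ♕ · ♘│3
2│♙ ♙ ♙ ♙ · ♙ ♙ ♙│2
1│♖ · ♗ · ♔ ♗ · ♖│1
  ─────────────────
  a b c d e f g h


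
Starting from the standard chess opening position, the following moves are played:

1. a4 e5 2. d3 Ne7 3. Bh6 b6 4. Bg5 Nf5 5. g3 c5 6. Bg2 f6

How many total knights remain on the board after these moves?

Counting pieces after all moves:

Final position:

  a b c d e f g h
  ─────────────────
8│♜ ♞ ♝ ♛ ♚ ♝ · ♜│8
7│♟ · · ♟ · · ♟ ♟│7
6│· ♟ · · · ♟ · ·│6
5│· · ♟ · ♟ ♞ ♗ ·│5
4│♙ · · · · · · ·│4
3│· · · ♙ · · ♙ ·│3
2│· ♙ ♙ · ♙ ♙ ♗ ♙│2
1│♖ ♘ · ♕ ♔ · ♘ ♖│1
  ─────────────────
  a b c d e f g h


4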